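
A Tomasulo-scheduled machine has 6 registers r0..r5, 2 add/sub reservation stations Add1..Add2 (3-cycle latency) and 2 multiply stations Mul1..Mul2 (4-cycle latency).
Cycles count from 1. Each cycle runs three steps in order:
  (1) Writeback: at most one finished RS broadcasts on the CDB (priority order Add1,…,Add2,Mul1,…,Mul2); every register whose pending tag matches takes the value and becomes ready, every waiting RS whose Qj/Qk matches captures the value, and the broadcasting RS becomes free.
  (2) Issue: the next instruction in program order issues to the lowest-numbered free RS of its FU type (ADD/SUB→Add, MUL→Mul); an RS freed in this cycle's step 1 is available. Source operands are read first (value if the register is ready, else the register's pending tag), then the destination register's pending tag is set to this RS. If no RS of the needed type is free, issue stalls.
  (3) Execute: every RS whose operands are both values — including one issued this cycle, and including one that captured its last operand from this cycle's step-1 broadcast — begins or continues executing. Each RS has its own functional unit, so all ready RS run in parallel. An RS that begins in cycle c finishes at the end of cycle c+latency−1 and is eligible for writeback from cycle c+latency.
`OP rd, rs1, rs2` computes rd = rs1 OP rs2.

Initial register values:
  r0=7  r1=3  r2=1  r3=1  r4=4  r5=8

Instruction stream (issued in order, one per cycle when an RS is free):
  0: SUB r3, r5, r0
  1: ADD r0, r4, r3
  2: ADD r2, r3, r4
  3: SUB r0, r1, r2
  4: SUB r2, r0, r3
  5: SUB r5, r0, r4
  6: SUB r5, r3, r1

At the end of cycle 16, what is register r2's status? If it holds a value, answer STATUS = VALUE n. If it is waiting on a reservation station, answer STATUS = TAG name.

  c1: issue SUB r3<-Add1  regs: r0:7,r1:3,r2:1,r3:Add1,r4:4,r5:8
  c2: issue ADD r0<-Add2  regs: r0:Add2,r1:3,r2:1,r3:Add1,r4:4,r5:8
  c3: stall  regs: r0:Add2,r1:3,r2:1,r3:Add1,r4:4,r5:8
  c4: CDB Add1=1; issue ADD r2<-Add1  regs: r0:Add2,r1:3,r2:Add1,r3:1,r4:4,r5:8
  c5: stall  regs: r0:Add2,r1:3,r2:Add1,r3:1,r4:4,r5:8
  c6: stall  regs: r0:Add2,r1:3,r2:Add1,r3:1,r4:4,r5:8
  c7: CDB Add1=5; issue SUB r0<-Add1  regs: r0:Add1,r1:3,r2:5,r3:1,r4:4,r5:8
  c8: CDB Add2=5; issue SUB r2<-Add2  regs: r0:Add1,r1:3,r2:Add2,r3:1,r4:4,r5:8
  c9: stall  regs: r0:Add1,r1:3,r2:Add2,r3:1,r4:4,r5:8
  c10: CDB Add1=-2; issue SUB r5<-Add1  regs: r0:-2,r1:3,r2:Add2,r3:1,r4:4,r5:Add1
  c11: stall  regs: r0:-2,r1:3,r2:Add2,r3:1,r4:4,r5:Add1
  c12: stall  regs: r0:-2,r1:3,r2:Add2,r3:1,r4:4,r5:Add1
  c13: CDB Add1=-6; issue SUB r5<-Add1  regs: r0:-2,r1:3,r2:Add2,r3:1,r4:4,r5:Add1
  c14: CDB Add2=-3  regs: r0:-2,r1:3,r2:-3,r3:1,r4:4,r5:Add1
  c15: -  regs: r0:-2,r1:3,r2:-3,r3:1,r4:4,r5:Add1
  c16: CDB Add1=-2  regs: r0:-2,r1:3,r2:-3,r3:1,r4:4,r5:-2

STATUS = VALUE -3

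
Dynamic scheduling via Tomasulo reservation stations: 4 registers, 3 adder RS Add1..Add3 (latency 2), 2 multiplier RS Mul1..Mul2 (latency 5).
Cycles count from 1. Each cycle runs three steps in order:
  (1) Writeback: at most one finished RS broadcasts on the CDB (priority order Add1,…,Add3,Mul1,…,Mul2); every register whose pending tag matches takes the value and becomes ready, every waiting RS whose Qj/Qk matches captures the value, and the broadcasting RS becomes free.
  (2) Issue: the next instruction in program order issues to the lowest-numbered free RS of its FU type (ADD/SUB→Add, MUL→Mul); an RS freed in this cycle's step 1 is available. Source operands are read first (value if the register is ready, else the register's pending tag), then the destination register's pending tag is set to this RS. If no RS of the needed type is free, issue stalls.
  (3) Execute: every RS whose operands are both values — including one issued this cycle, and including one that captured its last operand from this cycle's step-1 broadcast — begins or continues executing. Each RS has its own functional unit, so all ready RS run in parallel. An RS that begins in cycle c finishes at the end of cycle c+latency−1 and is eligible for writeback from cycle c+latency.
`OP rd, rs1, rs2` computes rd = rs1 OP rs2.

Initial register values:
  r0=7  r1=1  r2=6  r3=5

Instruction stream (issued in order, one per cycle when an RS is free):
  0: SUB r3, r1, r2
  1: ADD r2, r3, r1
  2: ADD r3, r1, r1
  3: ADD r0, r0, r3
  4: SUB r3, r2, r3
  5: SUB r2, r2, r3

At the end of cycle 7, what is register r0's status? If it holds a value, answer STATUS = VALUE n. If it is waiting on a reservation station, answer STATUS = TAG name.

c1: issue SUB r3<-Add1 | r0:7,r1:1,r2:6,r3:Add1
c2: issue ADD r2<-Add2 | r0:7,r1:1,r2:Add2,r3:Add1
c3: CDB Add1=-5; issue ADD r3<-Add1 | r0:7,r1:1,r2:Add2,r3:Add1
c4: issue ADD r0<-Add3 | r0:Add3,r1:1,r2:Add2,r3:Add1
c5: CDB Add1=2; issue SUB r3<-Add1 | r0:Add3,r1:1,r2:Add2,r3:Add1
c6: CDB Add2=-4; issue SUB r2<-Add2 | r0:Add3,r1:1,r2:Add2,r3:Add1
c7: CDB Add3=9 | r0:9,r1:1,r2:Add2,r3:Add1

STATUS = VALUE 9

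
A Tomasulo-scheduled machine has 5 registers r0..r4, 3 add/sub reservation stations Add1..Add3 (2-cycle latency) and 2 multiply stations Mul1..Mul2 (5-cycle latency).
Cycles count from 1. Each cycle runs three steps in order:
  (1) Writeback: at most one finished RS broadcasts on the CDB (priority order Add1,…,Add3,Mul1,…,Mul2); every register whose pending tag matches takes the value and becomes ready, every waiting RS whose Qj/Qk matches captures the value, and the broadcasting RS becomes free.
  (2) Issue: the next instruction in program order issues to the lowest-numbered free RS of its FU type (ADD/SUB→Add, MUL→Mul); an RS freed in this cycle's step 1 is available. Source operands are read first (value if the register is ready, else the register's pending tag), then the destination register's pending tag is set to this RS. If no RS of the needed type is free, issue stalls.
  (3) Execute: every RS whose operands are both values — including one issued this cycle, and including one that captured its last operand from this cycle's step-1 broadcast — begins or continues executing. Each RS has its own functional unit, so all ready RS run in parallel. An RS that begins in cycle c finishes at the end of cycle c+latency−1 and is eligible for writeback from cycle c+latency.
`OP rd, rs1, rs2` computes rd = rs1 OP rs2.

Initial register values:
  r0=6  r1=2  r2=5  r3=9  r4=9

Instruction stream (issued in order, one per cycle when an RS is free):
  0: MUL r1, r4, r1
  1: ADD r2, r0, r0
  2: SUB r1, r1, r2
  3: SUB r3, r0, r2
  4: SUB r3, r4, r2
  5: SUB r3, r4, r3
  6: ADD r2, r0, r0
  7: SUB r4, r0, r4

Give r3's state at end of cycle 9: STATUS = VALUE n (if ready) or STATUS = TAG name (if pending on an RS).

STATUS = VALUE 12

c1: issue MUL r1<-Mul1 | r0:6,r1:Mul1,r2:5,r3:9,r4:9
c2: issue ADD r2<-Add1 | r0:6,r1:Mul1,r2:Add1,r3:9,r4:9
c3: issue SUB r1<-Add2 | r0:6,r1:Add2,r2:Add1,r3:9,r4:9
c4: CDB Add1=12; issue SUB r3<-Add1 | r0:6,r1:Add2,r2:12,r3:Add1,r4:9
c5: issue SUB r3<-Add3 | r0:6,r1:Add2,r2:12,r3:Add3,r4:9
c6: CDB Add1=-6; issue SUB r3<-Add1 | r0:6,r1:Add2,r2:12,r3:Add1,r4:9
c7: CDB Add3=-3; issue ADD r2<-Add3 | r0:6,r1:Add2,r2:Add3,r3:Add1,r4:9
c8: CDB Mul1=18; stall | r0:6,r1:Add2,r2:Add3,r3:Add1,r4:9
c9: CDB Add1=12; issue SUB r4<-Add1 | r0:6,r1:Add2,r2:Add3,r3:12,r4:Add1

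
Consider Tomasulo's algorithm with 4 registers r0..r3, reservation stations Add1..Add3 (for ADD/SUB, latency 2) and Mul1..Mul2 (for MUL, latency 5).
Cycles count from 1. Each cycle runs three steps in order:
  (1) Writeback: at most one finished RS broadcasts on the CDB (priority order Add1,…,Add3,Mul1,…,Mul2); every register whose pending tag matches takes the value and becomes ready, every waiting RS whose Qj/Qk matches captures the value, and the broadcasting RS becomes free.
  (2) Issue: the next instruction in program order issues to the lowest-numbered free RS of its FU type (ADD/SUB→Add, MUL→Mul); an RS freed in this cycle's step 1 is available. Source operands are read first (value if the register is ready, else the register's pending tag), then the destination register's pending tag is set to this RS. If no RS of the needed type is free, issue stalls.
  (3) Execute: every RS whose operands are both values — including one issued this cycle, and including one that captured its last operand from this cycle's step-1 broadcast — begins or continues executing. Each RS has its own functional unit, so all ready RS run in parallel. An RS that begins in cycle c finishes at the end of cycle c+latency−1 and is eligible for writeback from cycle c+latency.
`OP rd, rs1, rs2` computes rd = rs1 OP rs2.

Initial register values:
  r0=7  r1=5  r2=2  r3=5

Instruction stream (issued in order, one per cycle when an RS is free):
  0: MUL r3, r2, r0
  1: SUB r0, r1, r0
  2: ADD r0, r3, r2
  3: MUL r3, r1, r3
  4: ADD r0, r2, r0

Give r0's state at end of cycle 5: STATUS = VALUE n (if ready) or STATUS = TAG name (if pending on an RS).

c1: issue MUL r3<-Mul1 | r0:7,r1:5,r2:2,r3:Mul1
c2: issue SUB r0<-Add1 | r0:Add1,r1:5,r2:2,r3:Mul1
c3: issue ADD r0<-Add2 | r0:Add2,r1:5,r2:2,r3:Mul1
c4: CDB Add1=-2; issue MUL r3<-Mul2 | r0:Add2,r1:5,r2:2,r3:Mul2
c5: issue ADD r0<-Add1 | r0:Add1,r1:5,r2:2,r3:Mul2

STATUS = TAG Add1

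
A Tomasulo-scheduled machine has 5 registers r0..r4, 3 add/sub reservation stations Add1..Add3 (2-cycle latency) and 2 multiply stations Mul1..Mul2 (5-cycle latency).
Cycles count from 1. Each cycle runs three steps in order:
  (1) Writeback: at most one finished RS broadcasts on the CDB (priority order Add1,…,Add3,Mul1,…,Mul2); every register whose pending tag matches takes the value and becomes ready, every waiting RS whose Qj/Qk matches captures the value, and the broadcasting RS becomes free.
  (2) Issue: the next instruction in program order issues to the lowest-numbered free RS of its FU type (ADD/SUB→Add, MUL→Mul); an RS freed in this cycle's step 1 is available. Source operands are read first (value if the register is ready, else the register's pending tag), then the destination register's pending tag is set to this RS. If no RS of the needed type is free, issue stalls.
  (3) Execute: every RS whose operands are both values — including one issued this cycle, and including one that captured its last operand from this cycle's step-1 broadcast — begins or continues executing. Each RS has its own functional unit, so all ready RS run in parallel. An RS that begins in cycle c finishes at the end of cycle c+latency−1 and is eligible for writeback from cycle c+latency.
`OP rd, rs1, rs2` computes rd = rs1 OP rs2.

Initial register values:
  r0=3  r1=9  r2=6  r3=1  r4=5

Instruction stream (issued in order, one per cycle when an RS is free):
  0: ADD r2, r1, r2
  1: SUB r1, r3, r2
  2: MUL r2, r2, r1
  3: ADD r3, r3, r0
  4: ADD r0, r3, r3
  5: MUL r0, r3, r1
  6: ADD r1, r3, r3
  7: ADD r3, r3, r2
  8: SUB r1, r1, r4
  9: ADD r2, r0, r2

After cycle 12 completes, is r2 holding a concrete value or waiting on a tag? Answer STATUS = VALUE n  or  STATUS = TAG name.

c1: issue ADD r2<-Add1 | r0:3,r1:9,r2:Add1,r3:1,r4:5
c2: issue SUB r1<-Add2 | r0:3,r1:Add2,r2:Add1,r3:1,r4:5
c3: CDB Add1=15; issue MUL r2<-Mul1 | r0:3,r1:Add2,r2:Mul1,r3:1,r4:5
c4: issue ADD r3<-Add1 | r0:3,r1:Add2,r2:Mul1,r3:Add1,r4:5
c5: CDB Add2=-14; issue ADD r0<-Add2 | r0:Add2,r1:-14,r2:Mul1,r3:Add1,r4:5
c6: CDB Add1=4; issue MUL r0<-Mul2 | r0:Mul2,r1:-14,r2:Mul1,r3:4,r4:5
c7: issue ADD r1<-Add1 | r0:Mul2,r1:Add1,r2:Mul1,r3:4,r4:5
c8: CDB Add2=8; issue ADD r3<-Add2 | r0:Mul2,r1:Add1,r2:Mul1,r3:Add2,r4:5
c9: CDB Add1=8; issue SUB r1<-Add1 | r0:Mul2,r1:Add1,r2:Mul1,r3:Add2,r4:5
c10: CDB Mul1=-210; issue ADD r2<-Add3 | r0:Mul2,r1:Add1,r2:Add3,r3:Add2,r4:5
c11: CDB Add1=3 | r0:Mul2,r1:3,r2:Add3,r3:Add2,r4:5
c12: CDB Add2=-206 | r0:Mul2,r1:3,r2:Add3,r3:-206,r4:5

STATUS = TAG Add3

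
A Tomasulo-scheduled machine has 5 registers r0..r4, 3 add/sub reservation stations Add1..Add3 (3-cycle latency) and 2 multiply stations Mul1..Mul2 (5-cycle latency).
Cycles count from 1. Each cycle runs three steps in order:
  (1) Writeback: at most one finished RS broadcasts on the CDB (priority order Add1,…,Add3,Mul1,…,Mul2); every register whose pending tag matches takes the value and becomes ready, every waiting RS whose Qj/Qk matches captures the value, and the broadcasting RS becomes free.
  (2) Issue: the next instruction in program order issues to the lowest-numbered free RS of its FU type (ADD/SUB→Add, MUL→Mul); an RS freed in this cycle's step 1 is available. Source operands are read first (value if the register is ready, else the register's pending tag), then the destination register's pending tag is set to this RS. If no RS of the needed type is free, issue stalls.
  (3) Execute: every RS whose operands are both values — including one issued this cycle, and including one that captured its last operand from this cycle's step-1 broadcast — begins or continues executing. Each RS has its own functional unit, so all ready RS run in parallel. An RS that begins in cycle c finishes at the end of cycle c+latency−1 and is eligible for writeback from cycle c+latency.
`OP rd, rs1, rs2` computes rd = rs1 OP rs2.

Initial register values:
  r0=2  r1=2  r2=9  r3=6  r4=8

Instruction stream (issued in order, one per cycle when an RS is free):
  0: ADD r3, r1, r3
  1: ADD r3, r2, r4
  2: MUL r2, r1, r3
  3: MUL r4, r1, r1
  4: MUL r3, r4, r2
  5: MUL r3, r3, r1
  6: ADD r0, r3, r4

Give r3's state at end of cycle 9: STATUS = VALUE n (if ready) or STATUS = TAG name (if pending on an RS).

STATUS = TAG Mul2

  c1: issue ADD r3<-Add1  regs: r0:2,r1:2,r2:9,r3:Add1,r4:8
  c2: issue ADD r3<-Add2  regs: r0:2,r1:2,r2:9,r3:Add2,r4:8
  c3: issue MUL r2<-Mul1  regs: r0:2,r1:2,r2:Mul1,r3:Add2,r4:8
  c4: CDB Add1=8; issue MUL r4<-Mul2  regs: r0:2,r1:2,r2:Mul1,r3:Add2,r4:Mul2
  c5: CDB Add2=17; stall  regs: r0:2,r1:2,r2:Mul1,r3:17,r4:Mul2
  c6: stall  regs: r0:2,r1:2,r2:Mul1,r3:17,r4:Mul2
  c7: stall  regs: r0:2,r1:2,r2:Mul1,r3:17,r4:Mul2
  c8: stall  regs: r0:2,r1:2,r2:Mul1,r3:17,r4:Mul2
  c9: CDB Mul2=4; issue MUL r3<-Mul2  regs: r0:2,r1:2,r2:Mul1,r3:Mul2,r4:4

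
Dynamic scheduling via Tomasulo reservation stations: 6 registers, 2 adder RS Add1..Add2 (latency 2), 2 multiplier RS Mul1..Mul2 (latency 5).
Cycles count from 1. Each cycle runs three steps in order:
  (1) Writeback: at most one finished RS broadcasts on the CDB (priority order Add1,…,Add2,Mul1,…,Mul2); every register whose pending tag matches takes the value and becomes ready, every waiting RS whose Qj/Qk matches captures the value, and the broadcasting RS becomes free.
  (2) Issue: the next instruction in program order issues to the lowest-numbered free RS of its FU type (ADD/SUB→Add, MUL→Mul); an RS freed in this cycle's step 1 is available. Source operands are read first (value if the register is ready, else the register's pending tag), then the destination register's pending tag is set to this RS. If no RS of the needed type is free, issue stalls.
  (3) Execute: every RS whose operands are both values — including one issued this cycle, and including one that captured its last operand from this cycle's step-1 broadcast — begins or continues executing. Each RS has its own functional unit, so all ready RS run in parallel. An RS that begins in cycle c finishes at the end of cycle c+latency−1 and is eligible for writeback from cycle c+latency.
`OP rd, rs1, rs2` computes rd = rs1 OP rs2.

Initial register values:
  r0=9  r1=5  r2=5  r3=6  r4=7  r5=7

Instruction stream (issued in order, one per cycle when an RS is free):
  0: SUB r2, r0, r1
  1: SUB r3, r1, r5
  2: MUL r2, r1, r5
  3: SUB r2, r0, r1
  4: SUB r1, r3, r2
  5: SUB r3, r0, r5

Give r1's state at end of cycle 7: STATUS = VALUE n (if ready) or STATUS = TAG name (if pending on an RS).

  c1: issue SUB r2<-Add1  regs: r0:9,r1:5,r2:Add1,r3:6,r4:7,r5:7
  c2: issue SUB r3<-Add2  regs: r0:9,r1:5,r2:Add1,r3:Add2,r4:7,r5:7
  c3: CDB Add1=4; issue MUL r2<-Mul1  regs: r0:9,r1:5,r2:Mul1,r3:Add2,r4:7,r5:7
  c4: CDB Add2=-2; issue SUB r2<-Add1  regs: r0:9,r1:5,r2:Add1,r3:-2,r4:7,r5:7
  c5: issue SUB r1<-Add2  regs: r0:9,r1:Add2,r2:Add1,r3:-2,r4:7,r5:7
  c6: CDB Add1=4; issue SUB r3<-Add1  regs: r0:9,r1:Add2,r2:4,r3:Add1,r4:7,r5:7
  c7: -  regs: r0:9,r1:Add2,r2:4,r3:Add1,r4:7,r5:7

STATUS = TAG Add2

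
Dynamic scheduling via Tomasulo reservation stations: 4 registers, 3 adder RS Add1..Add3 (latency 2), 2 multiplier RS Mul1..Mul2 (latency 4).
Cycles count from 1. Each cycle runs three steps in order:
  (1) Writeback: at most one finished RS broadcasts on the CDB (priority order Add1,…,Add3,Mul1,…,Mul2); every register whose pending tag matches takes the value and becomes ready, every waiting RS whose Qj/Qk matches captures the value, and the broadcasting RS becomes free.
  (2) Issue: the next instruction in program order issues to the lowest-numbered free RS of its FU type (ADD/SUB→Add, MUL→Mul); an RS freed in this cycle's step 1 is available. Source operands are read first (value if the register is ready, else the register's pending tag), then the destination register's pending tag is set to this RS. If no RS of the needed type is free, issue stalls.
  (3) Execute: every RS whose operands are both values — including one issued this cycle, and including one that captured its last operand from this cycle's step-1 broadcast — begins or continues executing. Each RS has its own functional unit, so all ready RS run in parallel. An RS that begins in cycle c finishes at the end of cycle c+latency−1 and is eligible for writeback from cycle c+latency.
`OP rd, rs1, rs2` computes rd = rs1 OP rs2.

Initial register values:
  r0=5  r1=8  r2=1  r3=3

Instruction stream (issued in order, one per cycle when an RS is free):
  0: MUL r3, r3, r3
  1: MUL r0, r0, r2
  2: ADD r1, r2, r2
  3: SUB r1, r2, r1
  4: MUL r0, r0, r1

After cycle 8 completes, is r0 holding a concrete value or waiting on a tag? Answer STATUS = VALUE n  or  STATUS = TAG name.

STATUS = TAG Mul1

c1: issue MUL r3<-Mul1 | r0:5,r1:8,r2:1,r3:Mul1
c2: issue MUL r0<-Mul2 | r0:Mul2,r1:8,r2:1,r3:Mul1
c3: issue ADD r1<-Add1 | r0:Mul2,r1:Add1,r2:1,r3:Mul1
c4: issue SUB r1<-Add2 | r0:Mul2,r1:Add2,r2:1,r3:Mul1
c5: CDB Add1=2; stall | r0:Mul2,r1:Add2,r2:1,r3:Mul1
c6: CDB Mul1=9; issue MUL r0<-Mul1 | r0:Mul1,r1:Add2,r2:1,r3:9
c7: CDB Add2=-1 | r0:Mul1,r1:-1,r2:1,r3:9
c8: CDB Mul2=5 | r0:Mul1,r1:-1,r2:1,r3:9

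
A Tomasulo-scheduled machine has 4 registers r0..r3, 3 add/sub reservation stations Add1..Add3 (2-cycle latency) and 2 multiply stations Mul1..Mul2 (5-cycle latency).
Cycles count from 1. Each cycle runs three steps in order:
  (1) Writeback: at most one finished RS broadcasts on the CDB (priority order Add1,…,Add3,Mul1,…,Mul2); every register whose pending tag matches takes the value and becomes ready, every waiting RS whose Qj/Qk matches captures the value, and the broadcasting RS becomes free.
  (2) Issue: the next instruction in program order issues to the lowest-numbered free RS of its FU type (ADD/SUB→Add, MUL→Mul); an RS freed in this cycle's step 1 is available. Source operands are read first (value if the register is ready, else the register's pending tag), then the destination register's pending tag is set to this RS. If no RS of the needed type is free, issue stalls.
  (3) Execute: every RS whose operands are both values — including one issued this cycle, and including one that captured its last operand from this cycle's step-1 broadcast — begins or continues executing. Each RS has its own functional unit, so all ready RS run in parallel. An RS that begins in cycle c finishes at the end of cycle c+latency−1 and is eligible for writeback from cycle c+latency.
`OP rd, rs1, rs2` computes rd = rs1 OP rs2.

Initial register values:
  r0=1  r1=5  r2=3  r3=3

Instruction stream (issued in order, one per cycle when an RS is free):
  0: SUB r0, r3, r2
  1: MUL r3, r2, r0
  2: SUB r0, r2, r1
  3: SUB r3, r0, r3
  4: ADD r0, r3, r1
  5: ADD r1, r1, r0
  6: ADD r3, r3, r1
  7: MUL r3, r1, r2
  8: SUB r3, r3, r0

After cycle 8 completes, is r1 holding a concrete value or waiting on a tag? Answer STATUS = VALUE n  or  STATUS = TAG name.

cycle 1: issue SUB r0<-Add1 // r0:Add1,r1:5,r2:3,r3:3
cycle 2: issue MUL r3<-Mul1 // r0:Add1,r1:5,r2:3,r3:Mul1
cycle 3: CDB Add1=0; issue SUB r0<-Add1 // r0:Add1,r1:5,r2:3,r3:Mul1
cycle 4: issue SUB r3<-Add2 // r0:Add1,r1:5,r2:3,r3:Add2
cycle 5: CDB Add1=-2; issue ADD r0<-Add1 // r0:Add1,r1:5,r2:3,r3:Add2
cycle 6: issue ADD r1<-Add3 // r0:Add1,r1:Add3,r2:3,r3:Add2
cycle 7: stall // r0:Add1,r1:Add3,r2:3,r3:Add2
cycle 8: CDB Mul1=0; stall // r0:Add1,r1:Add3,r2:3,r3:Add2

STATUS = TAG Add3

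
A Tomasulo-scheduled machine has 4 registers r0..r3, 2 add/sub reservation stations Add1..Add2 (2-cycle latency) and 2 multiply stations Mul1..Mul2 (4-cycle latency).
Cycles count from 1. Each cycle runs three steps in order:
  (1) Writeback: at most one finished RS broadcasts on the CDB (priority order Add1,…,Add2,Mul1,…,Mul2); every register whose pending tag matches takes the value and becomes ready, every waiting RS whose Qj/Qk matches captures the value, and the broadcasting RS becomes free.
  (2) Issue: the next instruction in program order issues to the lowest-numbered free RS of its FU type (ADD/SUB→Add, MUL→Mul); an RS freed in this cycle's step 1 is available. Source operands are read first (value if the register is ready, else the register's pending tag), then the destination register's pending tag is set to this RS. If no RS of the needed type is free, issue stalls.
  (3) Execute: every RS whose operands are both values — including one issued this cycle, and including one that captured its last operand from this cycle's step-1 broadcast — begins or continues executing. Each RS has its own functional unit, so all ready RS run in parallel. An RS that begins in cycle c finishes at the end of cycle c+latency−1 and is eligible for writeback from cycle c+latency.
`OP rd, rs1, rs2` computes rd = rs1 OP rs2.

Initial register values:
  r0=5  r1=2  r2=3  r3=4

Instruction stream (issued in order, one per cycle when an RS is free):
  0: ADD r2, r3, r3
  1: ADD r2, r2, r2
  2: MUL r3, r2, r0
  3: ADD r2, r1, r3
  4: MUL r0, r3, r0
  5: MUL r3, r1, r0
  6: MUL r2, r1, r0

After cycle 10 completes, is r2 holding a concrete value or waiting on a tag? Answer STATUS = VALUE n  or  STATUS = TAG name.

  c1: issue ADD r2<-Add1  regs: r0:5,r1:2,r2:Add1,r3:4
  c2: issue ADD r2<-Add2  regs: r0:5,r1:2,r2:Add2,r3:4
  c3: CDB Add1=8; issue MUL r3<-Mul1  regs: r0:5,r1:2,r2:Add2,r3:Mul1
  c4: issue ADD r2<-Add1  regs: r0:5,r1:2,r2:Add1,r3:Mul1
  c5: CDB Add2=16; issue MUL r0<-Mul2  regs: r0:Mul2,r1:2,r2:Add1,r3:Mul1
  c6: stall  regs: r0:Mul2,r1:2,r2:Add1,r3:Mul1
  c7: stall  regs: r0:Mul2,r1:2,r2:Add1,r3:Mul1
  c8: stall  regs: r0:Mul2,r1:2,r2:Add1,r3:Mul1
  c9: CDB Mul1=80; issue MUL r3<-Mul1  regs: r0:Mul2,r1:2,r2:Add1,r3:Mul1
  c10: stall  regs: r0:Mul2,r1:2,r2:Add1,r3:Mul1

STATUS = TAG Add1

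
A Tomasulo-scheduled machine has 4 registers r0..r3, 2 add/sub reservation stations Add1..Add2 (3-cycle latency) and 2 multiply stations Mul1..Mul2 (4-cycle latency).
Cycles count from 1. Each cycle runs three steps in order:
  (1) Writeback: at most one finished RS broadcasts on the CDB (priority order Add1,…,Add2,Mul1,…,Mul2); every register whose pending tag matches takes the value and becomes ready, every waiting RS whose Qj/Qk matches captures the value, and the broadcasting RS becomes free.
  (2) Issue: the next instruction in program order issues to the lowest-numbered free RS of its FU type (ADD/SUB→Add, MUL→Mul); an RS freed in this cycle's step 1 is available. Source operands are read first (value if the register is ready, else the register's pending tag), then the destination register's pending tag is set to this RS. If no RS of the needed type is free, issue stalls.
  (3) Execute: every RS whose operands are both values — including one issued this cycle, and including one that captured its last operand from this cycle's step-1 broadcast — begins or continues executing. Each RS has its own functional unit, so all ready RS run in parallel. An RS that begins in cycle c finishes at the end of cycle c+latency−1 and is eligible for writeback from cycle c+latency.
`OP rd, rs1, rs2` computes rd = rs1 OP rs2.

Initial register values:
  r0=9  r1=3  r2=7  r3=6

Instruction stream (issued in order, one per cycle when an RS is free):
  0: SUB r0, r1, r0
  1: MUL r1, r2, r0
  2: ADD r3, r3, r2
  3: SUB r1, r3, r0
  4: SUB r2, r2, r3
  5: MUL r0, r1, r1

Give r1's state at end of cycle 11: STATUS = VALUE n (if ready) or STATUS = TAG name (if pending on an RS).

  c1: issue SUB r0<-Add1  regs: r0:Add1,r1:3,r2:7,r3:6
  c2: issue MUL r1<-Mul1  regs: r0:Add1,r1:Mul1,r2:7,r3:6
  c3: issue ADD r3<-Add2  regs: r0:Add1,r1:Mul1,r2:7,r3:Add2
  c4: CDB Add1=-6; issue SUB r1<-Add1  regs: r0:-6,r1:Add1,r2:7,r3:Add2
  c5: stall  regs: r0:-6,r1:Add1,r2:7,r3:Add2
  c6: CDB Add2=13; issue SUB r2<-Add2  regs: r0:-6,r1:Add1,r2:Add2,r3:13
  c7: issue MUL r0<-Mul2  regs: r0:Mul2,r1:Add1,r2:Add2,r3:13
  c8: CDB Mul1=-42  regs: r0:Mul2,r1:Add1,r2:Add2,r3:13
  c9: CDB Add1=19  regs: r0:Mul2,r1:19,r2:Add2,r3:13
  c10: CDB Add2=-6  regs: r0:Mul2,r1:19,r2:-6,r3:13
  c11: -  regs: r0:Mul2,r1:19,r2:-6,r3:13

STATUS = VALUE 19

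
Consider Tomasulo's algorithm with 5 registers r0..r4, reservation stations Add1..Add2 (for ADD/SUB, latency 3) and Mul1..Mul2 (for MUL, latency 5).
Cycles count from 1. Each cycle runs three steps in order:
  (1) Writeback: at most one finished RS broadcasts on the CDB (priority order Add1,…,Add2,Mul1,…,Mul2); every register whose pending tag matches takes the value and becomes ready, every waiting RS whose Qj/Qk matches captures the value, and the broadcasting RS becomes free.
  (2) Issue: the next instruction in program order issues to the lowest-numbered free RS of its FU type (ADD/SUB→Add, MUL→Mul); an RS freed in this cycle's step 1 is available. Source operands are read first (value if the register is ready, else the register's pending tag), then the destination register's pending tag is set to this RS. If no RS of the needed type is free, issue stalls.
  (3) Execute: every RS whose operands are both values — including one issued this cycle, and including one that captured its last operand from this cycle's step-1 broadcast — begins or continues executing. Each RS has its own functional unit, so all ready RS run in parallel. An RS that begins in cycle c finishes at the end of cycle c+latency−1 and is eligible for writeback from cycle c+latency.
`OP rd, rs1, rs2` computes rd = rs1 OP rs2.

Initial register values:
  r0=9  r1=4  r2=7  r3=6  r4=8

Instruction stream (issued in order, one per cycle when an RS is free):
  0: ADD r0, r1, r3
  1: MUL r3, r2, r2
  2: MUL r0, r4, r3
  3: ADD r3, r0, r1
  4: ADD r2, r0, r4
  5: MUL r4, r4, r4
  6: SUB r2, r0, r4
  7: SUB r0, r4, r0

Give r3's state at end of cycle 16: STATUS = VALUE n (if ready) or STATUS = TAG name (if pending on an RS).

  c1: issue ADD r0<-Add1  regs: r0:Add1,r1:4,r2:7,r3:6,r4:8
  c2: issue MUL r3<-Mul1  regs: r0:Add1,r1:4,r2:7,r3:Mul1,r4:8
  c3: issue MUL r0<-Mul2  regs: r0:Mul2,r1:4,r2:7,r3:Mul1,r4:8
  c4: CDB Add1=10; issue ADD r3<-Add1  regs: r0:Mul2,r1:4,r2:7,r3:Add1,r4:8
  c5: issue ADD r2<-Add2  regs: r0:Mul2,r1:4,r2:Add2,r3:Add1,r4:8
  c6: stall  regs: r0:Mul2,r1:4,r2:Add2,r3:Add1,r4:8
  c7: CDB Mul1=49; issue MUL r4<-Mul1  regs: r0:Mul2,r1:4,r2:Add2,r3:Add1,r4:Mul1
  c8: stall  regs: r0:Mul2,r1:4,r2:Add2,r3:Add1,r4:Mul1
  c9: stall  regs: r0:Mul2,r1:4,r2:Add2,r3:Add1,r4:Mul1
  c10: stall  regs: r0:Mul2,r1:4,r2:Add2,r3:Add1,r4:Mul1
  c11: stall  regs: r0:Mul2,r1:4,r2:Add2,r3:Add1,r4:Mul1
  c12: CDB Mul1=64; stall  regs: r0:Mul2,r1:4,r2:Add2,r3:Add1,r4:64
  c13: CDB Mul2=392; stall  regs: r0:392,r1:4,r2:Add2,r3:Add1,r4:64
  c14: stall  regs: r0:392,r1:4,r2:Add2,r3:Add1,r4:64
  c15: stall  regs: r0:392,r1:4,r2:Add2,r3:Add1,r4:64
  c16: CDB Add1=396; issue SUB r2<-Add1  regs: r0:392,r1:4,r2:Add1,r3:396,r4:64

STATUS = VALUE 396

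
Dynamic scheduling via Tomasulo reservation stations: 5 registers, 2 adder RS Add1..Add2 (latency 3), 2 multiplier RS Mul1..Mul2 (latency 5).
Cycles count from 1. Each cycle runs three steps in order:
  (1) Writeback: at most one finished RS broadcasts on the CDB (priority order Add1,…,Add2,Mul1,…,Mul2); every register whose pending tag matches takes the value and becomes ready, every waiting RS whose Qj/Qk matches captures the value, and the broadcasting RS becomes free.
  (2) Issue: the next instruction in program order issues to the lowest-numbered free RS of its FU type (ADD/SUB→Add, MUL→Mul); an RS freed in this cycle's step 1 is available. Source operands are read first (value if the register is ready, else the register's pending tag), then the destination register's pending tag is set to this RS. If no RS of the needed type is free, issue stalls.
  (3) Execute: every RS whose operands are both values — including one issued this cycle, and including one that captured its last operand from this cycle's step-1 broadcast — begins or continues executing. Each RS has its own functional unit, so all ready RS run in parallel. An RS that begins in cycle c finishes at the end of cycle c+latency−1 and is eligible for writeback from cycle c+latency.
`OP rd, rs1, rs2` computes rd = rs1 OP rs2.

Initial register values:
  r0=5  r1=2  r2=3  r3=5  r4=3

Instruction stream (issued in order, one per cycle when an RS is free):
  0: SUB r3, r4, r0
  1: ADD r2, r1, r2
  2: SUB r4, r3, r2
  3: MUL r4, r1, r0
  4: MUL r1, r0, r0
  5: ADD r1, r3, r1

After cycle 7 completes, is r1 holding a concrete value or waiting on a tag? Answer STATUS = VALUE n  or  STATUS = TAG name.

STATUS = TAG Add2

c1: issue SUB r3<-Add1 | r0:5,r1:2,r2:3,r3:Add1,r4:3
c2: issue ADD r2<-Add2 | r0:5,r1:2,r2:Add2,r3:Add1,r4:3
c3: stall | r0:5,r1:2,r2:Add2,r3:Add1,r4:3
c4: CDB Add1=-2; issue SUB r4<-Add1 | r0:5,r1:2,r2:Add2,r3:-2,r4:Add1
c5: CDB Add2=5; issue MUL r4<-Mul1 | r0:5,r1:2,r2:5,r3:-2,r4:Mul1
c6: issue MUL r1<-Mul2 | r0:5,r1:Mul2,r2:5,r3:-2,r4:Mul1
c7: issue ADD r1<-Add2 | r0:5,r1:Add2,r2:5,r3:-2,r4:Mul1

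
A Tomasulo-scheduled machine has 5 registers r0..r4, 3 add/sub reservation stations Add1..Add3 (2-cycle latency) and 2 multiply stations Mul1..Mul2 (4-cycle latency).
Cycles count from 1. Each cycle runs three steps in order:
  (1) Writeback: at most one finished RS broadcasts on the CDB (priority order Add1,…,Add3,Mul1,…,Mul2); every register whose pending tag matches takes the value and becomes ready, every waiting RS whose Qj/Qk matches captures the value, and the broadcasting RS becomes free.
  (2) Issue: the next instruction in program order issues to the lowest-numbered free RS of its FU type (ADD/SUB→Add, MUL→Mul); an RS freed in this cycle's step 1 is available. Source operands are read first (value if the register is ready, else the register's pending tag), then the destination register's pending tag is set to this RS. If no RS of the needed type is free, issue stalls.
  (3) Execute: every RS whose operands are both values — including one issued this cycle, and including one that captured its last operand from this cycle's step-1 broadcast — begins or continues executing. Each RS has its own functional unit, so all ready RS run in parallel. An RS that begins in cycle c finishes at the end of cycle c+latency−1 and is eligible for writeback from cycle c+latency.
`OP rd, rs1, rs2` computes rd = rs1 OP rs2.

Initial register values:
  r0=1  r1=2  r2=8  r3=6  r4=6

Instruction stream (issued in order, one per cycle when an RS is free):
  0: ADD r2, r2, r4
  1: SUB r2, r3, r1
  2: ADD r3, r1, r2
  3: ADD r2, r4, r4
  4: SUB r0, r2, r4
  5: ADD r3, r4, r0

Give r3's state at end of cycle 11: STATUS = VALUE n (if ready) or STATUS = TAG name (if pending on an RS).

cycle 1: issue ADD r2<-Add1 // r0:1,r1:2,r2:Add1,r3:6,r4:6
cycle 2: issue SUB r2<-Add2 // r0:1,r1:2,r2:Add2,r3:6,r4:6
cycle 3: CDB Add1=14; issue ADD r3<-Add1 // r0:1,r1:2,r2:Add2,r3:Add1,r4:6
cycle 4: CDB Add2=4; issue ADD r2<-Add2 // r0:1,r1:2,r2:Add2,r3:Add1,r4:6
cycle 5: issue SUB r0<-Add3 // r0:Add3,r1:2,r2:Add2,r3:Add1,r4:6
cycle 6: CDB Add1=6; issue ADD r3<-Add1 // r0:Add3,r1:2,r2:Add2,r3:Add1,r4:6
cycle 7: CDB Add2=12 // r0:Add3,r1:2,r2:12,r3:Add1,r4:6
cycle 8: - // r0:Add3,r1:2,r2:12,r3:Add1,r4:6
cycle 9: CDB Add3=6 // r0:6,r1:2,r2:12,r3:Add1,r4:6
cycle 10: - // r0:6,r1:2,r2:12,r3:Add1,r4:6
cycle 11: CDB Add1=12 // r0:6,r1:2,r2:12,r3:12,r4:6

STATUS = VALUE 12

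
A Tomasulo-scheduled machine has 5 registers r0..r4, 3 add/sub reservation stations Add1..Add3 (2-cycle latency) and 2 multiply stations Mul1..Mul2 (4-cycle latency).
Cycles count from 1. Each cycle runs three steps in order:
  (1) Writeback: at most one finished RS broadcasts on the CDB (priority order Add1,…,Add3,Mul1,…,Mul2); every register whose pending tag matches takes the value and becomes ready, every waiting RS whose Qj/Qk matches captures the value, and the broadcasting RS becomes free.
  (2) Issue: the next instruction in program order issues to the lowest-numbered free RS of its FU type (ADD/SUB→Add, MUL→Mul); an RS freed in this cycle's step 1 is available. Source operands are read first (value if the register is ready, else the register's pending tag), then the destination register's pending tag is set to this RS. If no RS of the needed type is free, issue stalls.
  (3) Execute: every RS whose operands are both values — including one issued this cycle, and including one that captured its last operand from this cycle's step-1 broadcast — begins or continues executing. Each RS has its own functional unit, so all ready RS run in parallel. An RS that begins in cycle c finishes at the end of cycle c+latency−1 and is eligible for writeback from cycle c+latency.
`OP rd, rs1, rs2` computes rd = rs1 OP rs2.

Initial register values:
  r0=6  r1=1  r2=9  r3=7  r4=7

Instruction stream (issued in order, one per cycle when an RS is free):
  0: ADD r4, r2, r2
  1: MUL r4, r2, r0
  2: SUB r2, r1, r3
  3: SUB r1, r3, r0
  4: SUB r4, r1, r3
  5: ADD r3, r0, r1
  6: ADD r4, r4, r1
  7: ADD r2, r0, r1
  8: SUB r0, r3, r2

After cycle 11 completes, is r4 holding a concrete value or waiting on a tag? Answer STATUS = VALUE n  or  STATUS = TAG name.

STATUS = VALUE -5

cycle 1: issue ADD r4<-Add1 // r0:6,r1:1,r2:9,r3:7,r4:Add1
cycle 2: issue MUL r4<-Mul1 // r0:6,r1:1,r2:9,r3:7,r4:Mul1
cycle 3: CDB Add1=18; issue SUB r2<-Add1 // r0:6,r1:1,r2:Add1,r3:7,r4:Mul1
cycle 4: issue SUB r1<-Add2 // r0:6,r1:Add2,r2:Add1,r3:7,r4:Mul1
cycle 5: CDB Add1=-6; issue SUB r4<-Add1 // r0:6,r1:Add2,r2:-6,r3:7,r4:Add1
cycle 6: CDB Add2=1; issue ADD r3<-Add2 // r0:6,r1:1,r2:-6,r3:Add2,r4:Add1
cycle 7: CDB Mul1=54; issue ADD r4<-Add3 // r0:6,r1:1,r2:-6,r3:Add2,r4:Add3
cycle 8: CDB Add1=-6; issue ADD r2<-Add1 // r0:6,r1:1,r2:Add1,r3:Add2,r4:Add3
cycle 9: CDB Add2=7; issue SUB r0<-Add2 // r0:Add2,r1:1,r2:Add1,r3:7,r4:Add3
cycle 10: CDB Add1=7 // r0:Add2,r1:1,r2:7,r3:7,r4:Add3
cycle 11: CDB Add3=-5 // r0:Add2,r1:1,r2:7,r3:7,r4:-5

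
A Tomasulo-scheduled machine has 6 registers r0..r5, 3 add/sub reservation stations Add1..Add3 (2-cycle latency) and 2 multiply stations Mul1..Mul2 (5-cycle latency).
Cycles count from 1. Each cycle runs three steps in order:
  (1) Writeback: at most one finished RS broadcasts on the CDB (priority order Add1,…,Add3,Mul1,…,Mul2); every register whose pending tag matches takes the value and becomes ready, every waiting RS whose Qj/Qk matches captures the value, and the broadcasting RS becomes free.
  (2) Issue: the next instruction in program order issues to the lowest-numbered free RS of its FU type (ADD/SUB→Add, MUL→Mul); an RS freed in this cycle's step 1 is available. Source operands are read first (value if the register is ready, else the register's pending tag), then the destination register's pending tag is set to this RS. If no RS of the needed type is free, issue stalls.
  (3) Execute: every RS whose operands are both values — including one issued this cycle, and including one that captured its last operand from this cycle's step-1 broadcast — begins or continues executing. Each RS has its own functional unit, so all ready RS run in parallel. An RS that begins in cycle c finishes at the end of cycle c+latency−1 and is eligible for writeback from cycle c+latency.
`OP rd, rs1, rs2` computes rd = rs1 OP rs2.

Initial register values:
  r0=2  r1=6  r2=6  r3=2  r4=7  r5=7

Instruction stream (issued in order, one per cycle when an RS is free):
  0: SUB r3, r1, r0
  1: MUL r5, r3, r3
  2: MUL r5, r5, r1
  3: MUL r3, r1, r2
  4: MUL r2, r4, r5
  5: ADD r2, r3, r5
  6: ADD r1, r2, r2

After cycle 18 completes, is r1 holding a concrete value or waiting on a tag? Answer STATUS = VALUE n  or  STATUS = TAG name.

  c1: issue SUB r3<-Add1  regs: r0:2,r1:6,r2:6,r3:Add1,r4:7,r5:7
  c2: issue MUL r5<-Mul1  regs: r0:2,r1:6,r2:6,r3:Add1,r4:7,r5:Mul1
  c3: CDB Add1=4; issue MUL r5<-Mul2  regs: r0:2,r1:6,r2:6,r3:4,r4:7,r5:Mul2
  c4: stall  regs: r0:2,r1:6,r2:6,r3:4,r4:7,r5:Mul2
  c5: stall  regs: r0:2,r1:6,r2:6,r3:4,r4:7,r5:Mul2
  c6: stall  regs: r0:2,r1:6,r2:6,r3:4,r4:7,r5:Mul2
  c7: stall  regs: r0:2,r1:6,r2:6,r3:4,r4:7,r5:Mul2
  c8: CDB Mul1=16; issue MUL r3<-Mul1  regs: r0:2,r1:6,r2:6,r3:Mul1,r4:7,r5:Mul2
  c9: stall  regs: r0:2,r1:6,r2:6,r3:Mul1,r4:7,r5:Mul2
  c10: stall  regs: r0:2,r1:6,r2:6,r3:Mul1,r4:7,r5:Mul2
  c11: stall  regs: r0:2,r1:6,r2:6,r3:Mul1,r4:7,r5:Mul2
  c12: stall  regs: r0:2,r1:6,r2:6,r3:Mul1,r4:7,r5:Mul2
  c13: CDB Mul1=36; issue MUL r2<-Mul1  regs: r0:2,r1:6,r2:Mul1,r3:36,r4:7,r5:Mul2
  c14: CDB Mul2=96; issue ADD r2<-Add1  regs: r0:2,r1:6,r2:Add1,r3:36,r4:7,r5:96
  c15: issue ADD r1<-Add2  regs: r0:2,r1:Add2,r2:Add1,r3:36,r4:7,r5:96
  c16: CDB Add1=132  regs: r0:2,r1:Add2,r2:132,r3:36,r4:7,r5:96
  c17: -  regs: r0:2,r1:Add2,r2:132,r3:36,r4:7,r5:96
  c18: CDB Add2=264  regs: r0:2,r1:264,r2:132,r3:36,r4:7,r5:96

STATUS = VALUE 264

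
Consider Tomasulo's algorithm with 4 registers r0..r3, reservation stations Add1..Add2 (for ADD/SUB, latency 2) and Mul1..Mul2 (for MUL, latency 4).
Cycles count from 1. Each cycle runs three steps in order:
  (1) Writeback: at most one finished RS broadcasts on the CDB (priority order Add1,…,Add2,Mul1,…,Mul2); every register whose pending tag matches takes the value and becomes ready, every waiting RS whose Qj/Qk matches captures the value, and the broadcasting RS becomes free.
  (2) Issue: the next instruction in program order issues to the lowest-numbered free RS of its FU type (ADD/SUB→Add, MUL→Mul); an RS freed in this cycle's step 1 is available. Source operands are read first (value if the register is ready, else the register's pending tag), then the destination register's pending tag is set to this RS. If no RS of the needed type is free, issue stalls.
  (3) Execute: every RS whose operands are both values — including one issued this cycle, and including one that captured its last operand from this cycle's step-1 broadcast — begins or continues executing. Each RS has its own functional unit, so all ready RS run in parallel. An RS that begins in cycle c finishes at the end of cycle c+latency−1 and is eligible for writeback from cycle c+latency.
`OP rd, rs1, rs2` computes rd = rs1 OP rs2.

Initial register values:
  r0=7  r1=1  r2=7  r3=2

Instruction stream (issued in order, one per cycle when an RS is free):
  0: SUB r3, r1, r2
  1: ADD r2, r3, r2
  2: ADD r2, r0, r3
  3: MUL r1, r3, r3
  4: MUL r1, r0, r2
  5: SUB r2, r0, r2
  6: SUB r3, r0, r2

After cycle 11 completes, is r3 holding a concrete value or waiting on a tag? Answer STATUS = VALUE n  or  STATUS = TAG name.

c1: issue SUB r3<-Add1 | r0:7,r1:1,r2:7,r3:Add1
c2: issue ADD r2<-Add2 | r0:7,r1:1,r2:Add2,r3:Add1
c3: CDB Add1=-6; issue ADD r2<-Add1 | r0:7,r1:1,r2:Add1,r3:-6
c4: issue MUL r1<-Mul1 | r0:7,r1:Mul1,r2:Add1,r3:-6
c5: CDB Add1=1; issue MUL r1<-Mul2 | r0:7,r1:Mul2,r2:1,r3:-6
c6: CDB Add2=1; issue SUB r2<-Add1 | r0:7,r1:Mul2,r2:Add1,r3:-6
c7: issue SUB r3<-Add2 | r0:7,r1:Mul2,r2:Add1,r3:Add2
c8: CDB Add1=6 | r0:7,r1:Mul2,r2:6,r3:Add2
c9: CDB Mul1=36 | r0:7,r1:Mul2,r2:6,r3:Add2
c10: CDB Add2=1 | r0:7,r1:Mul2,r2:6,r3:1
c11: CDB Mul2=7 | r0:7,r1:7,r2:6,r3:1

STATUS = VALUE 1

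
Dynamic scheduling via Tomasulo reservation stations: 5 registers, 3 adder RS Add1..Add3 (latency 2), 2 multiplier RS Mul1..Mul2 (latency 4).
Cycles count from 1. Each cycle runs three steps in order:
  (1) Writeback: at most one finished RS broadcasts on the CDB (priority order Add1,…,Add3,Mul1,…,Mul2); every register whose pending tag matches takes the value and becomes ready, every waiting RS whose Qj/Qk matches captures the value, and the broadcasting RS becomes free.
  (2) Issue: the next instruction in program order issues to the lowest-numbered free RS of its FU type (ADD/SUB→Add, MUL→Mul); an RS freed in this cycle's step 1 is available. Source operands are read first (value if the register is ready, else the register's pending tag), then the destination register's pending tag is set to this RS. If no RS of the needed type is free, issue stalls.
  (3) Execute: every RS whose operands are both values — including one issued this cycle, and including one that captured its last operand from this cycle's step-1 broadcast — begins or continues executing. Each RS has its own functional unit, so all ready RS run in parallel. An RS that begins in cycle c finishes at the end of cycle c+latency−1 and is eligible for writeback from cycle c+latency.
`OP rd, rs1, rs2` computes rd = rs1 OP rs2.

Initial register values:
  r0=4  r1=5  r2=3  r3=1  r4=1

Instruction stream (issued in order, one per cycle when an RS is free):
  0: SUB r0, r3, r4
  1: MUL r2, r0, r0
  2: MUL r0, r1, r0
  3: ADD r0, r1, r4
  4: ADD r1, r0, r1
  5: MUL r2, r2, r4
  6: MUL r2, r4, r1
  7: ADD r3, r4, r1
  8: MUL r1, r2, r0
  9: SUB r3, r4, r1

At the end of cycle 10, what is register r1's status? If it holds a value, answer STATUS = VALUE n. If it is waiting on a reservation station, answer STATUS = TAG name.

c1: issue SUB r0<-Add1 | r0:Add1,r1:5,r2:3,r3:1,r4:1
c2: issue MUL r2<-Mul1 | r0:Add1,r1:5,r2:Mul1,r3:1,r4:1
c3: CDB Add1=0; issue MUL r0<-Mul2 | r0:Mul2,r1:5,r2:Mul1,r3:1,r4:1
c4: issue ADD r0<-Add1 | r0:Add1,r1:5,r2:Mul1,r3:1,r4:1
c5: issue ADD r1<-Add2 | r0:Add1,r1:Add2,r2:Mul1,r3:1,r4:1
c6: CDB Add1=6; stall | r0:6,r1:Add2,r2:Mul1,r3:1,r4:1
c7: CDB Mul1=0; issue MUL r2<-Mul1 | r0:6,r1:Add2,r2:Mul1,r3:1,r4:1
c8: CDB Add2=11; stall | r0:6,r1:11,r2:Mul1,r3:1,r4:1
c9: CDB Mul2=0; issue MUL r2<-Mul2 | r0:6,r1:11,r2:Mul2,r3:1,r4:1
c10: issue ADD r3<-Add1 | r0:6,r1:11,r2:Mul2,r3:Add1,r4:1

STATUS = VALUE 11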